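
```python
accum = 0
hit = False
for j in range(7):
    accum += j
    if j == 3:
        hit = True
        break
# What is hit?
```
Trace:
  accum=0
  accum=0, hit=False
  accum=0, hit=False, j=0
  accum=1, hit=False, j=1
  accum=3, hit=False, j=2
  accum=6, hit=True, j=3

Final answer: True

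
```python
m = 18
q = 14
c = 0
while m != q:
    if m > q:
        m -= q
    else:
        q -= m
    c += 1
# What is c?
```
Trace:
  m=18
  m=18, q=14
  m=18, q=14, c=0
  m=4, q=14, c=1
  m=4, q=10, c=2
  m=4, q=6, c=3
  m=4, q=2, c=4
  m=2, q=2, c=5

Final answer: 5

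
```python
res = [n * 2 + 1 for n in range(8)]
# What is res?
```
Trace:
  n=0
  n=1
  n=2
  n=3
  n=4
  n=5
  n=6
  n=7
  res=[1, 3, 5, 7, 9, 11, 13, 15]

Final answer: [1, 3, 5, 7, 9, 11, 13, 15]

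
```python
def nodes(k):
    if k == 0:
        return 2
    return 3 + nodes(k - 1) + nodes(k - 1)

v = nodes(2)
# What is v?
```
Call trace (a repeated sub-call is expanded the first time; later identical calls just restate its return value):
nodes(k=2)
  nodes(k=1)
    nodes(k=0)
    -> return 2
    nodes(k=0)
    -> return 2
  -> return 7
  nodes(k=1) -> return 7  (same call as traced above)
-> return 17

Final answer: 17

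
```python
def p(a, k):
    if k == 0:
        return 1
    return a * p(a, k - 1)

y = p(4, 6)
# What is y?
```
Call trace:
p(a=4, k=6)
  p(a=4, k=5)
    p(a=4, k=4)
      p(a=4, k=3)
        p(a=4, k=2)
          p(a=4, k=1)
            p(a=4, k=0)
            -> return 1
          -> return 4
        -> return 16
      -> return 64
    -> return 256
  -> return 1024
-> return 4096

Final answer: 4096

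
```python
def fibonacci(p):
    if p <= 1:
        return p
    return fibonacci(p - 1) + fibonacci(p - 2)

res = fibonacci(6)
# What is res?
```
Call trace (a repeated sub-call is expanded the first time; later identical calls just restate its return value):
fibonacci(p=6)
  fibonacci(p=5)
    fibonacci(p=4)
      fibonacci(p=3)
        fibonacci(p=2)
          fibonacci(p=1)
          -> return 1
          fibonacci(p=0)
          -> return 0
        -> return 1
        fibonacci(p=1)
        -> return 1
      -> return 2
      fibonacci(p=2) -> return 1  (same call as traced above)
    -> return 3
    fibonacci(p=3) -> return 2  (same call as traced above)
  -> return 5
  fibonacci(p=4) -> return 3  (same call as traced above)
-> return 8

Final answer: 8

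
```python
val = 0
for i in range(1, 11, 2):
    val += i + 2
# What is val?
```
Trace:
  val=0
  val=3, i=1
  val=8, i=3
  val=15, i=5
  val=24, i=7
  val=35, i=9

Final answer: 35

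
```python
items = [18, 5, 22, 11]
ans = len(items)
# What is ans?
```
Trace:
  items=[18, 5, 22, 11]
  items=[18, 5, 22, 11], ans=4

Final answer: 4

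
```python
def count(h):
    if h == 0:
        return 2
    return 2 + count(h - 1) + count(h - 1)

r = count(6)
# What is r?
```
Call trace (a repeated sub-call is expanded the first time; later identical calls just restate its return value):
count(h=6)
  count(h=5)
    count(h=4)
      count(h=3)
        count(h=2)
          count(h=1)
            count(h=0)
            -> return 2
            count(h=0)
            -> return 2
          -> return 6
          count(h=1) -> return 6  (same call as traced above)
        -> return 14
        count(h=2) -> return 14  (same call as traced above)
      -> return 30
      count(h=3) -> return 30  (same call as traced above)
    -> return 62
    count(h=4) -> return 62  (same call as traced above)
  -> return 126
  count(h=5) -> return 126  (same call as traced above)
-> return 254

Final answer: 254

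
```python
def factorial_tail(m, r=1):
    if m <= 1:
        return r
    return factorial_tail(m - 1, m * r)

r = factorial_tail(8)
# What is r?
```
Call trace:
factorial_tail(m=8, r=1)
  factorial_tail(m=7, r=8)
    factorial_tail(m=6, r=56)
      factorial_tail(m=5, r=336)
        factorial_tail(m=4, r=1680)
          factorial_tail(m=3, r=6720)
            factorial_tail(m=2, r=20160)
              factorial_tail(m=1, r=40320)
              -> return 40320
            -> return 40320
          -> return 40320
        -> return 40320
      -> return 40320
    -> return 40320
  -> return 40320
-> return 40320

Final answer: 40320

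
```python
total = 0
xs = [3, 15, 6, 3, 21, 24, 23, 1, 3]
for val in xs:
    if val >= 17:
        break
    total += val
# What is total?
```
Trace:
  total=0
  total=3, val=3
  total=18, val=15
  total=24, val=6
  total=27, val=3
  total=27, val=21

Final answer: 27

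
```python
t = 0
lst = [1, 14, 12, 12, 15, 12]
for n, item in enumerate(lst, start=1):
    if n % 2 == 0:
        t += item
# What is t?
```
Trace:
  t=0
  t=0, n=1, item=1
  t=14, n=2, item=14
  t=14, n=3, item=12
  t=26, n=4, item=12
  t=26, n=5, item=15
  t=38, n=6, item=12

Final answer: 38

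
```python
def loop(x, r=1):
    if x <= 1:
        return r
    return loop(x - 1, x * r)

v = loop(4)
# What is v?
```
Call trace:
loop(x=4, r=1)
  loop(x=3, r=4)
    loop(x=2, r=12)
      loop(x=1, r=24)
      -> return 24
    -> return 24
  -> return 24
-> return 24

Final answer: 24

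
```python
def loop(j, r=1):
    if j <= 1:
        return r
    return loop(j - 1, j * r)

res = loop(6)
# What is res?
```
Call trace:
loop(j=6, r=1)
  loop(j=5, r=6)
    loop(j=4, r=30)
      loop(j=3, r=120)
        loop(j=2, r=360)
          loop(j=1, r=720)
          -> return 720
        -> return 720
      -> return 720
    -> return 720
  -> return 720
-> return 720

Final answer: 720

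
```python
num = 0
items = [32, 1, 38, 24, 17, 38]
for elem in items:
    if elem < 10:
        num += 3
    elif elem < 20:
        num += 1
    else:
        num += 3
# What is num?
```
Trace:
  num=0
  num=3, elem=32
  num=6, elem=1
  num=9, elem=38
  num=12, elem=24
  num=13, elem=17
  num=16, elem=38

Final answer: 16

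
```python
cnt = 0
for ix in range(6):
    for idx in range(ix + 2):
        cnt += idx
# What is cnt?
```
Trace:
  cnt=0
  cnt=0, ix=0, idx=0
  cnt=1, ix=0, idx=1
  cnt=1, ix=1, idx=0
  cnt=2, ix=1, idx=1
  cnt=4, ix=1, idx=2
  cnt=4, ix=2, idx=0
  cnt=5, ix=2, idx=1
  cnt=7, ix=2, idx=2
  cnt=10, ix=2, idx=3
  cnt=10, ix=3, idx=0
  cnt=11, ix=3, idx=1
  cnt=13, ix=3, idx=2
  cnt=16, ix=3, idx=3
  cnt=20, ix=3, idx=4
  cnt=20, ix=4, idx=0
  cnt=21, ix=4, idx=1
  cnt=23, ix=4, idx=2
  cnt=26, ix=4, idx=3
  cnt=30, ix=4, idx=4
  cnt=35, ix=4, idx=5
  cnt=35, ix=5, idx=0
  cnt=36, ix=5, idx=1
  cnt=38, ix=5, idx=2
  cnt=41, ix=5, idx=3
  cnt=45, ix=5, idx=4
  cnt=50, ix=5, idx=5
  cnt=56, ix=5, idx=6

Final answer: 56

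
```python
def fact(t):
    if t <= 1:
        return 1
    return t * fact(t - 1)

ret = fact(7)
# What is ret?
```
Call trace:
fact(t=7)
  fact(t=6)
    fact(t=5)
      fact(t=4)
        fact(t=3)
          fact(t=2)
            fact(t=1)
            -> return 1
          -> return 2
        -> return 6
      -> return 24
    -> return 120
  -> return 720
-> return 5040

Final answer: 5040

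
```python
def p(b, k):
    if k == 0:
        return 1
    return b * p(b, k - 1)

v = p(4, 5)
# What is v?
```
Call trace:
p(b=4, k=5)
  p(b=4, k=4)
    p(b=4, k=3)
      p(b=4, k=2)
        p(b=4, k=1)
          p(b=4, k=0)
          -> return 1
        -> return 4
      -> return 16
    -> return 64
  -> return 256
-> return 1024

Final answer: 1024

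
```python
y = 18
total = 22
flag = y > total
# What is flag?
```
Trace:
  y=18
  y=18, total=22
  y=18, total=22, flag=False

Final answer: False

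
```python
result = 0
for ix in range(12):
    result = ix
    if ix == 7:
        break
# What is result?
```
Trace:
  result=0
  result=0, ix=0
  result=1, ix=1
  result=2, ix=2
  result=3, ix=3
  result=4, ix=4
  result=5, ix=5
  result=6, ix=6
  result=7, ix=7

Final answer: 7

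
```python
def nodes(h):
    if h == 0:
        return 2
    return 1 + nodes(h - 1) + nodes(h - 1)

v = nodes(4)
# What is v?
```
Call trace (a repeated sub-call is expanded the first time; later identical calls just restate its return value):
nodes(h=4)
  nodes(h=3)
    nodes(h=2)
      nodes(h=1)
        nodes(h=0)
        -> return 2
        nodes(h=0)
        -> return 2
      -> return 5
      nodes(h=1) -> return 5  (same call as traced above)
    -> return 11
    nodes(h=2) -> return 11  (same call as traced above)
  -> return 23
  nodes(h=3) -> return 23  (same call as traced above)
-> return 47

Final answer: 47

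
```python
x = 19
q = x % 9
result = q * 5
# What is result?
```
Trace:
  x=19
  x=19, q=1
  x=19, q=1, result=5

Final answer: 5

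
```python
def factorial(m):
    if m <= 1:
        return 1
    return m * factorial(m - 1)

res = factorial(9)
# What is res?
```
Call trace:
factorial(m=9)
  factorial(m=8)
    factorial(m=7)
      factorial(m=6)
        factorial(m=5)
          factorial(m=4)
            factorial(m=3)
              factorial(m=2)
                factorial(m=1)
                -> return 1
              -> return 2
            -> return 6
          -> return 24
        -> return 120
      -> return 720
    -> return 5040
  -> return 40320
-> return 362880

Final answer: 362880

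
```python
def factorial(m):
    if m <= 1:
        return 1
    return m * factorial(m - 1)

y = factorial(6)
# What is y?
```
Call trace:
factorial(m=6)
  factorial(m=5)
    factorial(m=4)
      factorial(m=3)
        factorial(m=2)
          factorial(m=1)
          -> return 1
        -> return 2
      -> return 6
    -> return 24
  -> return 120
-> return 720

Final answer: 720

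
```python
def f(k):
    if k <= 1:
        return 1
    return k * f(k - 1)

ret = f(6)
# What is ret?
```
Call trace:
f(k=6)
  f(k=5)
    f(k=4)
      f(k=3)
        f(k=2)
          f(k=1)
          -> return 1
        -> return 2
      -> return 6
    -> return 24
  -> return 120
-> return 720

Final answer: 720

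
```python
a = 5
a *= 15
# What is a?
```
Trace:
  a=5
  a=75

Final answer: 75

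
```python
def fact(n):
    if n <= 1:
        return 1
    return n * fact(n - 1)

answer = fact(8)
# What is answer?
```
Call trace:
fact(n=8)
  fact(n=7)
    fact(n=6)
      fact(n=5)
        fact(n=4)
          fact(n=3)
            fact(n=2)
              fact(n=1)
              -> return 1
            -> return 2
          -> return 6
        -> return 24
      -> return 120
    -> return 720
  -> return 5040
-> return 40320

Final answer: 40320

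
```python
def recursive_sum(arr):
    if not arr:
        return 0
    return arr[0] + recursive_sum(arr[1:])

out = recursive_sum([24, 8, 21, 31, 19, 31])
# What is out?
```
Call trace:
recursive_sum(arr=[24, 8, 21, 31, 19, 31])
  recursive_sum(arr=[8, 21, 31, 19, 31])
    recursive_sum(arr=[21, 31, 19, 31])
      recursive_sum(arr=[31, 19, 31])
        recursive_sum(arr=[19, 31])
          recursive_sum(arr=[31])
            recursive_sum(arr=[])
            -> return 0
          -> return 31
        -> return 50
      -> return 81
    -> return 102
  -> return 110
-> return 134

Final answer: 134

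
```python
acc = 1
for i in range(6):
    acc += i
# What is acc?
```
Trace:
  acc=1
  acc=1, i=0
  acc=2, i=1
  acc=4, i=2
  acc=7, i=3
  acc=11, i=4
  acc=16, i=5

Final answer: 16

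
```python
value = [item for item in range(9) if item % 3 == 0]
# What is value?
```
Trace:
  item=0
  item=1
  item=2
  item=3
  item=4
  item=5
  item=6
  item=7
  item=8
  value=[0, 3, 6]

Final answer: [0, 3, 6]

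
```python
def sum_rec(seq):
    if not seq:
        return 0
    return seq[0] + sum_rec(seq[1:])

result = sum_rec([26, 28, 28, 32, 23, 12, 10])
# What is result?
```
Call trace:
sum_rec(seq=[26, 28, 28, 32, 23, 12, 10])
  sum_rec(seq=[28, 28, 32, 23, 12, 10])
    sum_rec(seq=[28, 32, 23, 12, 10])
      sum_rec(seq=[32, 23, 12, 10])
        sum_rec(seq=[23, 12, 10])
          sum_rec(seq=[12, 10])
            sum_rec(seq=[10])
              sum_rec(seq=[])
              -> return 0
            -> return 10
          -> return 22
        -> return 45
      -> return 77
    -> return 105
  -> return 133
-> return 159

Final answer: 159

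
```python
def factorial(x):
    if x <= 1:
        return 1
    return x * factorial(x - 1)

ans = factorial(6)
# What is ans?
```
Call trace:
factorial(x=6)
  factorial(x=5)
    factorial(x=4)
      factorial(x=3)
        factorial(x=2)
          factorial(x=1)
          -> return 1
        -> return 2
      -> return 6
    -> return 24
  -> return 120
-> return 720

Final answer: 720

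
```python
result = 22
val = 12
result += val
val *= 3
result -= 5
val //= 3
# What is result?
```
Trace:
  result=22
  result=22, val=12
  result=34, val=12
  result=34, val=36
  result=29, val=36
  result=29, val=12

Final answer: 29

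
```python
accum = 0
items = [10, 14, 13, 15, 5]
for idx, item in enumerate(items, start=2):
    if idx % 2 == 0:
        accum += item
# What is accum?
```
Trace:
  accum=0
  accum=10, idx=2, item=10
  accum=10, idx=3, item=14
  accum=23, idx=4, item=13
  accum=23, idx=5, item=15
  accum=28, idx=6, item=5

Final answer: 28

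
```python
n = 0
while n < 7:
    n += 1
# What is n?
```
Trace:
  n=0
  n=1
  n=2
  n=3
  n=4
  n=5
  n=6
  n=7

Final answer: 7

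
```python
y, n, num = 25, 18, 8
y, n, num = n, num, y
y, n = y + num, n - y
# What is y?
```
Trace:
  y=25, n=18, num=8
  y=18, n=8, num=25
  y=43, n=-10, num=25

Final answer: 43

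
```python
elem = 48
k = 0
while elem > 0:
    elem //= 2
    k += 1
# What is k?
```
Trace:
  elem=48
  elem=48, k=0
  elem=24, k=1
  elem=12, k=2
  elem=6, k=3
  elem=3, k=4
  elem=1, k=5
  elem=0, k=6

Final answer: 6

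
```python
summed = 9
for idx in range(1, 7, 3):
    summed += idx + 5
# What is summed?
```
Trace:
  summed=9
  summed=15, idx=1
  summed=24, idx=4

Final answer: 24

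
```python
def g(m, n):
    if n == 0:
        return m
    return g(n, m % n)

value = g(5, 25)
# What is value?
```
Call trace:
g(m=5, n=25)
  g(m=25, n=5)
    g(m=5, n=0)
    -> return 5
  -> return 5
-> return 5

Final answer: 5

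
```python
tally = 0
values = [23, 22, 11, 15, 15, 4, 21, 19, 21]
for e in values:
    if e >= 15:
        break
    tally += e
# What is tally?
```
Trace:
  tally=0
  tally=0, e=23

Final answer: 0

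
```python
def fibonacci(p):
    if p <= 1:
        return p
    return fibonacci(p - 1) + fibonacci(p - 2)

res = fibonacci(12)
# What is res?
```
Call trace (a repeated sub-call is expanded the first time; later identical calls just restate its return value):
fibonacci(p=12)
  fibonacci(p=11)
    fibonacci(p=10)
      fibonacci(p=9)
        fibonacci(p=8)
          fibonacci(p=7)
            fibonacci(p=6)
              fibonacci(p=5)
                fibonacci(p=4)
                  fibonacci(p=3)
                    fibonacci(p=2)
                      fibonacci(p=1)
                      -> return 1
                      fibonacci(p=0)
                      -> return 0
                    -> return 1
                    fibonacci(p=1)
                    -> return 1
                  -> return 2
                  fibonacci(p=2) -> return 1  (same call as traced above)
                -> return 3
                fibonacci(p=3) -> return 2  (same call as traced above)
              -> return 5
              fibonacci(p=4) -> return 3  (same call as traced above)
            -> return 8
            fibonacci(p=5) -> return 5  (same call as traced above)
          -> return 13
          fibonacci(p=6) -> return 8  (same call as traced above)
        -> return 21
        fibonacci(p=7) -> return 13  (same call as traced above)
      -> return 34
      fibonacci(p=8) -> return 21  (same call as traced above)
    -> return 55
    fibonacci(p=9) -> return 34  (same call as traced above)
  -> return 89
  fibonacci(p=10) -> return 55  (same call as traced above)
-> return 144

Final answer: 144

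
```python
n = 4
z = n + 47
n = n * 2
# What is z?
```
Trace:
  n=4
  n=4, z=51
  n=8, z=51

Final answer: 51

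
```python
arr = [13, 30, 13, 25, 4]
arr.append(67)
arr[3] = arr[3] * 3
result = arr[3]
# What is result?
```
Trace:
  arr=[13, 30, 13, 25, 4]
  arr=[13, 30, 13, 25, 4, 67]
  arr=[13, 30, 13, 75, 4, 67]
  arr=[13, 30, 13, 75, 4, 67], result=75

Final answer: 75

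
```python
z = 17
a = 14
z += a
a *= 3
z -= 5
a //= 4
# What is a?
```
Trace:
  z=17
  z=17, a=14
  z=31, a=14
  z=31, a=42
  z=26, a=42
  z=26, a=10

Final answer: 10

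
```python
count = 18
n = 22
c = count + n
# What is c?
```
Trace:
  count=18
  count=18, n=22
  count=18, n=22, c=40

Final answer: 40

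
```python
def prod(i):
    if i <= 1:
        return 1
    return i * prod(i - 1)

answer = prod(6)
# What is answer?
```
Call trace:
prod(i=6)
  prod(i=5)
    prod(i=4)
      prod(i=3)
        prod(i=2)
          prod(i=1)
          -> return 1
        -> return 2
      -> return 6
    -> return 24
  -> return 120
-> return 720

Final answer: 720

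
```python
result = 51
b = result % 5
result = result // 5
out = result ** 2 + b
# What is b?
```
Trace:
  result=51
  result=51, b=1
  result=10, b=1
  result=10, b=1, out=101

Final answer: 1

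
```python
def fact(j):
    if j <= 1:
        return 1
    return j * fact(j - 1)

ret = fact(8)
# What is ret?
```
Call trace:
fact(j=8)
  fact(j=7)
    fact(j=6)
      fact(j=5)
        fact(j=4)
          fact(j=3)
            fact(j=2)
              fact(j=1)
              -> return 1
            -> return 2
          -> return 6
        -> return 24
      -> return 120
    -> return 720
  -> return 5040
-> return 40320

Final answer: 40320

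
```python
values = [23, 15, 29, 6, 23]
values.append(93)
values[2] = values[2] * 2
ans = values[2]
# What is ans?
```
Trace:
  values=[23, 15, 29, 6, 23]
  values=[23, 15, 29, 6, 23, 93]
  values=[23, 15, 58, 6, 23, 93]
  values=[23, 15, 58, 6, 23, 93], ans=58

Final answer: 58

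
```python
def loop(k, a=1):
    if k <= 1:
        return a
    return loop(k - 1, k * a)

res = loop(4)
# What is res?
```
Call trace:
loop(k=4, a=1)
  loop(k=3, a=4)
    loop(k=2, a=12)
      loop(k=1, a=24)
      -> return 24
    -> return 24
  -> return 24
-> return 24

Final answer: 24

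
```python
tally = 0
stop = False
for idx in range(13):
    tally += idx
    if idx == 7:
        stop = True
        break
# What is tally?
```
Trace:
  tally=0
  tally=0, stop=False
  tally=0, stop=False, idx=0
  tally=1, stop=False, idx=1
  tally=3, stop=False, idx=2
  tally=6, stop=False, idx=3
  tally=10, stop=False, idx=4
  tally=15, stop=False, idx=5
  tally=21, stop=False, idx=6
  tally=28, stop=True, idx=7

Final answer: 28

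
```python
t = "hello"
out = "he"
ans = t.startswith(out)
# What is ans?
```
Trace:
  t='hello'
  t='hello', out='he'
  t='hello', out='he', ans=True

Final answer: True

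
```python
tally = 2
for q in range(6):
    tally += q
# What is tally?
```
Trace:
  tally=2
  tally=2, q=0
  tally=3, q=1
  tally=5, q=2
  tally=8, q=3
  tally=12, q=4
  tally=17, q=5

Final answer: 17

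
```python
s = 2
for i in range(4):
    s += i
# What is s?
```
Trace:
  s=2
  s=2, i=0
  s=3, i=1
  s=5, i=2
  s=8, i=3

Final answer: 8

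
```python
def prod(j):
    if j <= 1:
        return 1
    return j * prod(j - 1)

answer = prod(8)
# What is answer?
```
Call trace:
prod(j=8)
  prod(j=7)
    prod(j=6)
      prod(j=5)
        prod(j=4)
          prod(j=3)
            prod(j=2)
              prod(j=1)
              -> return 1
            -> return 2
          -> return 6
        -> return 24
      -> return 120
    -> return 720
  -> return 5040
-> return 40320

Final answer: 40320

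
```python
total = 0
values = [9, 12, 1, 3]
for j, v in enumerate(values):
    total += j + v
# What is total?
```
Trace:
  total=0
  total=9, j=0, v=9
  total=22, j=1, v=12
  total=25, j=2, v=1
  total=31, j=3, v=3

Final answer: 31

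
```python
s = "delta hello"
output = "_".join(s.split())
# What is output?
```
Trace:
  s='delta hello'
  s='delta hello', output='delta_hello'

Final answer: 'delta_hello'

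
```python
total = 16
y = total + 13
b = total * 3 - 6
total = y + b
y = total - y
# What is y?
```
Trace:
  total=16
  total=16, y=29
  total=16, y=29, b=42
  total=71, y=29, b=42
  total=71, y=42, b=42

Final answer: 42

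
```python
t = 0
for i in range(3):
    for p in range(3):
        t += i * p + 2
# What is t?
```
Trace:
  t=0
  t=2, i=0, p=0
  t=4, i=0, p=1
  t=6, i=0, p=2
  t=8, i=1, p=0
  t=11, i=1, p=1
  t=15, i=1, p=2
  t=17, i=2, p=0
  t=21, i=2, p=1
  t=27, i=2, p=2

Final answer: 27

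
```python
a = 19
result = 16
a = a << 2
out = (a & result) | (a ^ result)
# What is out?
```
Trace:
  a=19
  a=19, result=16
  a=76, result=16
  a=76, result=16, out=92

Final answer: 92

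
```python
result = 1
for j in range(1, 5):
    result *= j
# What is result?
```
Trace:
  result=1
  result=1, j=1
  result=2, j=2
  result=6, j=3
  result=24, j=4

Final answer: 24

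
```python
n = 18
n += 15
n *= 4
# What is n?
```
Trace:
  n=18
  n=33
  n=132

Final answer: 132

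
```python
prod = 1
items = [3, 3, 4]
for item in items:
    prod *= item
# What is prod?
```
Trace:
  prod=1
  prod=3, item=3
  prod=9, item=3
  prod=36, item=4

Final answer: 36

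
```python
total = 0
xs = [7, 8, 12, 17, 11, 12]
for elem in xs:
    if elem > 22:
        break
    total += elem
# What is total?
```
Trace:
  total=0
  total=7, elem=7
  total=15, elem=8
  total=27, elem=12
  total=44, elem=17
  total=55, elem=11
  total=67, elem=12

Final answer: 67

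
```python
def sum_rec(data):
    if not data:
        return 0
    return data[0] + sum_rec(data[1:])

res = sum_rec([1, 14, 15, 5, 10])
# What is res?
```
Call trace:
sum_rec(data=[1, 14, 15, 5, 10])
  sum_rec(data=[14, 15, 5, 10])
    sum_rec(data=[15, 5, 10])
      sum_rec(data=[5, 10])
        sum_rec(data=[10])
          sum_rec(data=[])
          -> return 0
        -> return 10
      -> return 15
    -> return 30
  -> return 44
-> return 45

Final answer: 45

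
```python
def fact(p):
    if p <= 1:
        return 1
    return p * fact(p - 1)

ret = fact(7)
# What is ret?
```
Call trace:
fact(p=7)
  fact(p=6)
    fact(p=5)
      fact(p=4)
        fact(p=3)
          fact(p=2)
            fact(p=1)
            -> return 1
          -> return 2
        -> return 6
      -> return 24
    -> return 120
  -> return 720
-> return 5040

Final answer: 5040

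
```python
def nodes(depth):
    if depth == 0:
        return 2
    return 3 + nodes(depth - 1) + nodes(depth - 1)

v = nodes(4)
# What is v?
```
Call trace (a repeated sub-call is expanded the first time; later identical calls just restate its return value):
nodes(depth=4)
  nodes(depth=3)
    nodes(depth=2)
      nodes(depth=1)
        nodes(depth=0)
        -> return 2
        nodes(depth=0)
        -> return 2
      -> return 7
      nodes(depth=1) -> return 7  (same call as traced above)
    -> return 17
    nodes(depth=2) -> return 17  (same call as traced above)
  -> return 37
  nodes(depth=3) -> return 37  (same call as traced above)
-> return 77

Final answer: 77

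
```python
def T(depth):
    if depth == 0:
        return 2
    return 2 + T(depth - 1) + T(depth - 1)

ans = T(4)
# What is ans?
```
Call trace (a repeated sub-call is expanded the first time; later identical calls just restate its return value):
T(depth=4)
  T(depth=3)
    T(depth=2)
      T(depth=1)
        T(depth=0)
        -> return 2
        T(depth=0)
        -> return 2
      -> return 6
      T(depth=1) -> return 6  (same call as traced above)
    -> return 14
    T(depth=2) -> return 14  (same call as traced above)
  -> return 30
  T(depth=3) -> return 30  (same call as traced above)
-> return 62

Final answer: 62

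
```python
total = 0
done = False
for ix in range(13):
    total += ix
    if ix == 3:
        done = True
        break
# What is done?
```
Trace:
  total=0
  total=0, done=False
  total=0, done=False, ix=0
  total=1, done=False, ix=1
  total=3, done=False, ix=2
  total=6, done=True, ix=3

Final answer: True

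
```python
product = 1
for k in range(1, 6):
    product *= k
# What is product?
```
Trace:
  product=1
  product=1, k=1
  product=2, k=2
  product=6, k=3
  product=24, k=4
  product=120, k=5

Final answer: 120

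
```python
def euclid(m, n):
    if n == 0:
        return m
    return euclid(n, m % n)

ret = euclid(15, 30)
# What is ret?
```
Call trace:
euclid(m=15, n=30)
  euclid(m=30, n=15)
    euclid(m=15, n=0)
    -> return 15
  -> return 15
-> return 15

Final answer: 15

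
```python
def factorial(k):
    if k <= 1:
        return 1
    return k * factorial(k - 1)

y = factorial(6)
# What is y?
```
Call trace:
factorial(k=6)
  factorial(k=5)
    factorial(k=4)
      factorial(k=3)
        factorial(k=2)
          factorial(k=1)
          -> return 1
        -> return 2
      -> return 6
    -> return 24
  -> return 120
-> return 720

Final answer: 720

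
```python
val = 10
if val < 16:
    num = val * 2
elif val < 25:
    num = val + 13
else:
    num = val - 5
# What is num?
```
Trace:
  val=10
  val=10, num=20

Final answer: 20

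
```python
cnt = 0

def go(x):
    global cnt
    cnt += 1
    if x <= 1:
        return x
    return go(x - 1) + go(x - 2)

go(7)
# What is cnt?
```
Call trace (a repeated sub-call is expanded the first time; later identical calls just restate its return value):
go(x=7)
  go(x=6)
    go(x=5)
      go(x=4)
        go(x=3)
          go(x=2)
            go(x=1)
            -> return 1
            go(x=0)
            -> return 0
          -> return 1
          go(x=1)
          -> return 1
        -> return 2
        go(x=2) -> return 1  (same call as traced above)
      -> return 3
      go(x=3) -> return 2  (same call as traced above)
    -> return 5
    go(x=4) -> return 3  (same call as traced above)
  -> return 8
  go(x=5) -> return 5  (same call as traced above)
-> return 13

cnt is incremented once per call, so count the calls in each subtree. Let C(x) = number of calls made by go(x).
C(0) = C(1) = 1 (base case, no recursion); C(x) = 1 + C(x - 1) + C(x - 2) otherwise.
C(2) = 1 + C(1) + C(0) = 1 + 1 + 1 = 3
C(3) = 1 + C(2) + C(1) = 1 + 3 + 1 = 5
C(4) = 1 + C(3) + C(2) = 1 + 5 + 3 = 9
C(5) = 1 + C(4) + C(3) = 1 + 9 + 5 = 15
C(6) = 1 + C(5) + C(4) = 1 + 15 + 9 = 25
C(7) = 1 + C(6) + C(5) = 1 + 25 + 15 = 41
cnt = C(7) = 41

Final answer: 41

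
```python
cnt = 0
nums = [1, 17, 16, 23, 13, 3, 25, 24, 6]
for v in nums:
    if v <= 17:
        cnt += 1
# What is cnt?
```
Trace:
  cnt=0
  cnt=1, v=1
  cnt=2, v=17
  cnt=3, v=16
  cnt=3, v=23
  cnt=4, v=13
  cnt=5, v=3
  cnt=5, v=25
  cnt=5, v=24
  cnt=6, v=6

Final answer: 6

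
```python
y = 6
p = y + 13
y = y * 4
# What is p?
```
Trace:
  y=6
  y=6, p=19
  y=24, p=19

Final answer: 19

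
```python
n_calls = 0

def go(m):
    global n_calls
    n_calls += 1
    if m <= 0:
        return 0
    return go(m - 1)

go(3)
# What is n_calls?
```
Call trace:
go(m=3)
  go(m=2)
    go(m=1)
      go(m=0)
      -> return 0
    -> return 0
  -> return 0
-> return 0

n_calls is incremented once per call. go is entered once for each m = 3, 2, 1, 0 (the m <= 0 call returns without recursing), i.e. 3 + 1 calls.
n_calls = 4

Final answer: 4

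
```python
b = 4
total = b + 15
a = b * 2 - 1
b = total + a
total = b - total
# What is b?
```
Trace:
  b=4
  b=4, total=19
  b=4, total=19, a=7
  b=26, total=19, a=7
  b=26, total=7, a=7

Final answer: 26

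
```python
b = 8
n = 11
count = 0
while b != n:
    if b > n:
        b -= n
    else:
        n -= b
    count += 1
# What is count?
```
Trace:
  b=8
  b=8, n=11
  b=8, n=11, count=0
  b=8, n=3, count=1
  b=5, n=3, count=2
  b=2, n=3, count=3
  b=2, n=1, count=4
  b=1, n=1, count=5

Final answer: 5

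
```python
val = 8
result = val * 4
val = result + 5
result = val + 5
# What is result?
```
Trace:
  val=8
  val=8, result=32
  val=37, result=32
  val=37, result=42

Final answer: 42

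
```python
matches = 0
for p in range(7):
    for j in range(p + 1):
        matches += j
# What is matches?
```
Trace:
  matches=0
  matches=0, p=0, j=0
  matches=0, p=1, j=0
  matches=1, p=1, j=1
  matches=1, p=2, j=0
  matches=2, p=2, j=1
  matches=4, p=2, j=2
  matches=4, p=3, j=0
  matches=5, p=3, j=1
  matches=7, p=3, j=2
  matches=10, p=3, j=3
  matches=10, p=4, j=0
  matches=11, p=4, j=1
  matches=13, p=4, j=2
  matches=16, p=4, j=3
  matches=20, p=4, j=4
  matches=20, p=5, j=0
  matches=21, p=5, j=1
  matches=23, p=5, j=2
  matches=26, p=5, j=3
  matches=30, p=5, j=4
  matches=35, p=5, j=5
  matches=35, p=6, j=0
  matches=36, p=6, j=1
  matches=38, p=6, j=2
  matches=41, p=6, j=3
  matches=45, p=6, j=4
  matches=50, p=6, j=5
  matches=56, p=6, j=6

Final answer: 56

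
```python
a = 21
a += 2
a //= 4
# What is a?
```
Trace:
  a=21
  a=23
  a=5

Final answer: 5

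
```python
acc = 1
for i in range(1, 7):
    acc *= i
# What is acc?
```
Trace:
  acc=1
  acc=1, i=1
  acc=2, i=2
  acc=6, i=3
  acc=24, i=4
  acc=120, i=5
  acc=720, i=6

Final answer: 720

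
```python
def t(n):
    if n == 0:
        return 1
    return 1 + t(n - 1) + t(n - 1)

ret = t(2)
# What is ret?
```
Call trace (a repeated sub-call is expanded the first time; later identical calls just restate its return value):
t(n=2)
  t(n=1)
    t(n=0)
    -> return 1
    t(n=0)
    -> return 1
  -> return 3
  t(n=1) -> return 3  (same call as traced above)
-> return 7

Final answer: 7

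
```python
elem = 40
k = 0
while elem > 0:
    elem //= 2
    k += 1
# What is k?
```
Trace:
  elem=40
  elem=40, k=0
  elem=20, k=1
  elem=10, k=2
  elem=5, k=3
  elem=2, k=4
  elem=1, k=5
  elem=0, k=6

Final answer: 6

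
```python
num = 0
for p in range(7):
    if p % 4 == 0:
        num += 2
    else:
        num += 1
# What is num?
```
Trace:
  num=0
  num=2, p=0
  num=3, p=1
  num=4, p=2
  num=5, p=3
  num=7, p=4
  num=8, p=5
  num=9, p=6

Final answer: 9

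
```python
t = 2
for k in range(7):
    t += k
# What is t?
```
Trace:
  t=2
  t=2, k=0
  t=3, k=1
  t=5, k=2
  t=8, k=3
  t=12, k=4
  t=17, k=5
  t=23, k=6

Final answer: 23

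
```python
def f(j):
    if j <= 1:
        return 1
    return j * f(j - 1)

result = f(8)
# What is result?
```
Call trace:
f(j=8)
  f(j=7)
    f(j=6)
      f(j=5)
        f(j=4)
          f(j=3)
            f(j=2)
              f(j=1)
              -> return 1
            -> return 2
          -> return 6
        -> return 24
      -> return 120
    -> return 720
  -> return 5040
-> return 40320

Final answer: 40320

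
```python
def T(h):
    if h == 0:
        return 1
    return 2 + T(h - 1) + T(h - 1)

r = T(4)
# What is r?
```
Call trace (a repeated sub-call is expanded the first time; later identical calls just restate its return value):
T(h=4)
  T(h=3)
    T(h=2)
      T(h=1)
        T(h=0)
        -> return 1
        T(h=0)
        -> return 1
      -> return 4
      T(h=1) -> return 4  (same call as traced above)
    -> return 10
    T(h=2) -> return 10  (same call as traced above)
  -> return 22
  T(h=3) -> return 22  (same call as traced above)
-> return 46

Final answer: 46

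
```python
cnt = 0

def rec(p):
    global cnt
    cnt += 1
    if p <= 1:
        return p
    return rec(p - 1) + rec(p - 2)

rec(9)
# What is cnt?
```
Call trace (a repeated sub-call is expanded the first time; later identical calls just restate its return value):
rec(p=9)
  rec(p=8)
    rec(p=7)
      rec(p=6)
        rec(p=5)
          rec(p=4)
            rec(p=3)
              rec(p=2)
                rec(p=1)
                -> return 1
                rec(p=0)
                -> return 0
              -> return 1
              rec(p=1)
              -> return 1
            -> return 2
            rec(p=2) -> return 1  (same call as traced above)
          -> return 3
          rec(p=3) -> return 2  (same call as traced above)
        -> return 5
        rec(p=4) -> return 3  (same call as traced above)
      -> return 8
      rec(p=5) -> return 5  (same call as traced above)
    -> return 13
    rec(p=6) -> return 8  (same call as traced above)
  -> return 21
  rec(p=7) -> return 13  (same call as traced above)
-> return 34

cnt is incremented once per call, so count the calls in each subtree. Let C(p) = number of calls made by rec(p).
C(0) = C(1) = 1 (base case, no recursion); C(p) = 1 + C(p - 1) + C(p - 2) otherwise.
C(2) = 1 + C(1) + C(0) = 1 + 1 + 1 = 3
C(3) = 1 + C(2) + C(1) = 1 + 3 + 1 = 5
C(4) = 1 + C(3) + C(2) = 1 + 5 + 3 = 9
C(5) = 1 + C(4) + C(3) = 1 + 9 + 5 = 15
C(6) = 1 + C(5) + C(4) = 1 + 15 + 9 = 25
C(7) = 1 + C(6) + C(5) = 1 + 25 + 15 = 41
C(8) = 1 + C(7) + C(6) = 1 + 41 + 25 = 67
C(9) = 1 + C(8) + C(7) = 1 + 67 + 41 = 109
cnt = C(9) = 109

Final answer: 109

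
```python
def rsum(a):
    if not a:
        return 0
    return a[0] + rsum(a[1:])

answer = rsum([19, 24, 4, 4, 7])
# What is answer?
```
Call trace:
rsum(a=[19, 24, 4, 4, 7])
  rsum(a=[24, 4, 4, 7])
    rsum(a=[4, 4, 7])
      rsum(a=[4, 7])
        rsum(a=[7])
          rsum(a=[])
          -> return 0
        -> return 7
      -> return 11
    -> return 15
  -> return 39
-> return 58

Final answer: 58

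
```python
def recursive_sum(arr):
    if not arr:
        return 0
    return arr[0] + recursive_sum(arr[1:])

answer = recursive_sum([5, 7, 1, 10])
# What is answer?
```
Call trace:
recursive_sum(arr=[5, 7, 1, 10])
  recursive_sum(arr=[7, 1, 10])
    recursive_sum(arr=[1, 10])
      recursive_sum(arr=[10])
        recursive_sum(arr=[])
        -> return 0
      -> return 10
    -> return 11
  -> return 18
-> return 23

Final answer: 23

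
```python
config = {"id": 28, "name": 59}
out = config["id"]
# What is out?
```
Trace:
  config={'id': 28, 'name': 59}
  config={'id': 28, 'name': 59}, out=28

Final answer: 28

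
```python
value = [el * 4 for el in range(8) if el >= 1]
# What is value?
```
Trace:
  el=0
  el=1
  el=2
  el=3
  el=4
  el=5
  el=6
  el=7
  value=[4, 8, 12, 16, 20, 24, 28]

Final answer: [4, 8, 12, 16, 20, 24, 28]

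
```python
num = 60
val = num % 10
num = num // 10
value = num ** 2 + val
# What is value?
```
Trace:
  num=60
  num=60, val=0
  num=6, val=0
  num=6, val=0, value=36

Final answer: 36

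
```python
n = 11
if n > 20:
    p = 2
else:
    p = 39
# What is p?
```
Trace:
  n=11
  n=11, p=39

Final answer: 39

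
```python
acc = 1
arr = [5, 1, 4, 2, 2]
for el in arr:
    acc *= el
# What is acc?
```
Trace:
  acc=1
  acc=5, el=5
  acc=5, el=1
  acc=20, el=4
  acc=40, el=2
  acc=80, el=2

Final answer: 80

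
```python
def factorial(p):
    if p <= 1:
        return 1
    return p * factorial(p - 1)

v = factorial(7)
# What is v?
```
Call trace:
factorial(p=7)
  factorial(p=6)
    factorial(p=5)
      factorial(p=4)
        factorial(p=3)
          factorial(p=2)
            factorial(p=1)
            -> return 1
          -> return 2
        -> return 6
      -> return 24
    -> return 120
  -> return 720
-> return 5040

Final answer: 5040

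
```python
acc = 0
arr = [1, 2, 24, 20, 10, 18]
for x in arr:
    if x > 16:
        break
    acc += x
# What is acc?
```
Trace:
  acc=0
  acc=1, x=1
  acc=3, x=2
  acc=3, x=24

Final answer: 3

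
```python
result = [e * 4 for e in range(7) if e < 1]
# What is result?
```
Trace:
  e=0
  e=1
  e=2
  e=3
  e=4
  e=5
  e=6
  result=[0]

Final answer: [0]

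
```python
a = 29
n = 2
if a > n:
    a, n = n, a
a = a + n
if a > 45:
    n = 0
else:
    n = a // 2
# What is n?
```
Trace:
  a=29
  a=29, n=2
  a=2, n=29
  a=31, n=29
  a=31, n=15

Final answer: 15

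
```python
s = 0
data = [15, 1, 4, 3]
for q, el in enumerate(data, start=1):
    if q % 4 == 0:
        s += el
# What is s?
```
Trace:
  s=0
  s=0, q=1, el=15
  s=0, q=2, el=1
  s=0, q=3, el=4
  s=3, q=4, el=3

Final answer: 3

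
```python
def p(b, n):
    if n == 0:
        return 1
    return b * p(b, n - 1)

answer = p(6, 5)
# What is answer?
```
Call trace:
p(b=6, n=5)
  p(b=6, n=4)
    p(b=6, n=3)
      p(b=6, n=2)
        p(b=6, n=1)
          p(b=6, n=0)
          -> return 1
        -> return 6
      -> return 36
    -> return 216
  -> return 1296
-> return 7776

Final answer: 7776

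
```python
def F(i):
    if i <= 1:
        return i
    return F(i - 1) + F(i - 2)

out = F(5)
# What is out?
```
Call trace (a repeated sub-call is expanded the first time; later identical calls just restate its return value):
F(i=5)
  F(i=4)
    F(i=3)
      F(i=2)
        F(i=1)
        -> return 1
        F(i=0)
        -> return 0
      -> return 1
      F(i=1)
      -> return 1
    -> return 2
    F(i=2) -> return 1  (same call as traced above)
  -> return 3
  F(i=3) -> return 2  (same call as traced above)
-> return 5

Final answer: 5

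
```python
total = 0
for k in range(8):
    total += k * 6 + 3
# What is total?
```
Trace:
  total=0
  total=3, k=0
  total=12, k=1
  total=27, k=2
  total=48, k=3
  total=75, k=4
  total=108, k=5
  total=147, k=6
  total=192, k=7

Final answer: 192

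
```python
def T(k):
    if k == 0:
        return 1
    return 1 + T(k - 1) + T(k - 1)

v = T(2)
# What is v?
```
Call trace (a repeated sub-call is expanded the first time; later identical calls just restate its return value):
T(k=2)
  T(k=1)
    T(k=0)
    -> return 1
    T(k=0)
    -> return 1
  -> return 3
  T(k=1) -> return 3  (same call as traced above)
-> return 7

Final answer: 7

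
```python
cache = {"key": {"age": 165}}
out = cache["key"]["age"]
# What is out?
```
Trace:
  cache={'key': {'age': 165}}
  cache={'key': {'age': 165}}, out=165

Final answer: 165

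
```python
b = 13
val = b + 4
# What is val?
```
Trace:
  b=13
  b=13, val=17

Final answer: 17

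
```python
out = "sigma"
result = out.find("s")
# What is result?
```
Trace:
  out='sigma'
  out='sigma', result=0

Final answer: 0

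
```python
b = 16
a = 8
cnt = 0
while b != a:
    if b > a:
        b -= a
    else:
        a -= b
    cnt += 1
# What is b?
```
Trace:
  b=16
  b=16, a=8
  b=16, a=8, cnt=0
  b=8, a=8, cnt=1

Final answer: 8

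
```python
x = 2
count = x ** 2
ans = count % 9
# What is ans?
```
Trace:
  x=2
  x=2, count=4
  x=2, count=4, ans=4

Final answer: 4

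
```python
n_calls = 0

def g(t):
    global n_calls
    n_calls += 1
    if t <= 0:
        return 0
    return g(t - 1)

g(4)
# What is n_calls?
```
Call trace:
g(t=4)
  g(t=3)
    g(t=2)
      g(t=1)
        g(t=0)
        -> return 0
      -> return 0
    -> return 0
  -> return 0
-> return 0

n_calls is incremented once per call. g is entered once for each t = 4, 3, 2, 1, 0 (the t <= 0 call returns without recursing), i.e. 4 + 1 calls.
n_calls = 5

Final answer: 5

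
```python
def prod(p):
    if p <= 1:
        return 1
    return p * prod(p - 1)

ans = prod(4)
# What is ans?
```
Call trace:
prod(p=4)
  prod(p=3)
    prod(p=2)
      prod(p=1)
      -> return 1
    -> return 2
  -> return 6
-> return 24

Final answer: 24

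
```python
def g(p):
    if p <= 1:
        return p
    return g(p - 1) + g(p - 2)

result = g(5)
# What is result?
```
Call trace (a repeated sub-call is expanded the first time; later identical calls just restate its return value):
g(p=5)
  g(p=4)
    g(p=3)
      g(p=2)
        g(p=1)
        -> return 1
        g(p=0)
        -> return 0
      -> return 1
      g(p=1)
      -> return 1
    -> return 2
    g(p=2) -> return 1  (same call as traced above)
  -> return 3
  g(p=3) -> return 2  (same call as traced above)
-> return 5

Final answer: 5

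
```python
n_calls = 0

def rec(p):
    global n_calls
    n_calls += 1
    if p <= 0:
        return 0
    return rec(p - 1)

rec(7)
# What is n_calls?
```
Call trace:
rec(p=7)
  rec(p=6)
    rec(p=5)
      rec(p=4)
        rec(p=3)
          rec(p=2)
            rec(p=1)
              rec(p=0)
              -> return 0
            -> return 0
          -> return 0
        -> return 0
      -> return 0
    -> return 0
  -> return 0
-> return 0

n_calls is incremented once per call. rec is entered once for each p = 7, 6, 5, 4, 3, 2, 1, 0 (the p <= 0 call returns without recursing), i.e. 7 + 1 calls.
n_calls = 8

Final answer: 8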